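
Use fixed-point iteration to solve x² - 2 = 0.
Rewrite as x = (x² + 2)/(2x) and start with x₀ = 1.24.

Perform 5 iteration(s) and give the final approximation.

Equation: x² - 2 = 0
Fixed-point form: x = (x² + 2)/(2x)
x₀ = 1.24

x_1 = g(1.240000) = 1.426452
x_2 = g(1.426452) = 1.414266
x_3 = g(1.414266) = 1.414214
x_4 = g(1.414214) = 1.414214
x_5 = g(1.414214) = 1.414214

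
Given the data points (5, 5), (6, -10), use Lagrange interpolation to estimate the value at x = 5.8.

Lagrange interpolation formula:
P(x) = Σ yᵢ × Lᵢ(x)
where Lᵢ(x) = Π_{j≠i} (x - xⱼ)/(xᵢ - xⱼ)

L_0(5.8) = (5.8 - 6)/(5 - 6) = 0.200000
L_1(5.8) = (5.8 - 5)/(6 - 5) = 0.800000

P(5.8) = 5×L_0(5.8) + (-10)×L_1(5.8)
P(5.8) = -7.000000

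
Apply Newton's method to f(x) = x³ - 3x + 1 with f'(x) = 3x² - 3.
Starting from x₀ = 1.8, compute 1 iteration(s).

f(x) = x³ - 3x + 1
f'(x) = 3x² - 3
x₀ = 1.8

Newton-Raphson formula: x_{n+1} = x_n - f(x_n)/f'(x_n)

Iteration 1:
  f(1.800000) = 1.432000
  f'(1.800000) = 6.720000
  x_1 = 1.800000 - 1.432000/6.720000 = 1.586905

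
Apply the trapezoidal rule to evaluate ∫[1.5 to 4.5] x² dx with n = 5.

f(x) = x²
a = 1.5, b = 4.5, n = 5
h = (b - a)/n = 0.600000

Trapezoidal rule: (h/2)[f(x₀) + 2f(x₁) + 2f(x₂) + ... + f(xₙ)]

x_0 = 1.5000, f(x_0) = 2.250000, coefficient = 1
x_1 = 2.1000, f(x_1) = 4.410000, coefficient = 2
x_2 = 2.7000, f(x_2) = 7.290000, coefficient = 2
x_3 = 3.3000, f(x_3) = 10.890000, coefficient = 2
x_4 = 3.9000, f(x_4) = 15.210000, coefficient = 2
x_5 = 4.5000, f(x_5) = 20.250000, coefficient = 1

I ≈ (0.600000/2) × 98.100000 = 29.430000
Exact value: 29.250000
Error: 0.180000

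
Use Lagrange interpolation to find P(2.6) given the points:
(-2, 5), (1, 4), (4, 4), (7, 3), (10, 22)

Lagrange interpolation formula:
P(x) = Σ yᵢ × Lᵢ(x)
where Lᵢ(x) = Π_{j≠i} (x - xⱼ)/(xᵢ - xⱼ)

L_0(2.6) = (2.6 - 1)/(-2 - 1) × (2.6 - 4)/(-2 - 4) × (2.6 - 7)/(-2 - 7) × (2.6 - 10)/(-2 - 10) = -0.037518
L_1(2.6) = (2.6 - (-2))/(1 - (-2)) × (2.6 - 4)/(1 - 4) × (2.6 - 7)/(1 - 7) × (2.6 - 10)/(1 - 10) = 0.431453
L_2(2.6) = (2.6 - (-2))/(4 - (-2)) × (2.6 - 1)/(4 - 1) × (2.6 - 7)/(4 - 7) × (2.6 - 10)/(4 - 10) = 0.739635
L_3(2.6) = (2.6 - (-2))/(7 - (-2)) × (2.6 - 1)/(7 - 1) × (2.6 - 4)/(7 - 4) × (2.6 - 10)/(7 - 10) = -0.156892
L_4(2.6) = (2.6 - (-2))/(10 - (-2)) × (2.6 - 1)/(10 - 1) × (2.6 - 4)/(10 - 4) × (2.6 - 7)/(10 - 7) = 0.023322

P(2.6) = 5×L_0(2.6) + 4×L_1(2.6) + 4×L_2(2.6) + 3×L_3(2.6) + 22×L_4(2.6)
P(2.6) = 4.539167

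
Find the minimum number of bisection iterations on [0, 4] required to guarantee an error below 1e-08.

We need (b-a)/2^n ≤ 1e-08
(4 - 0)/2^n ≤ 1e-08
4/2^n ≤ 1e-08
2^n ≥ 400000000
n ≥ log₂(400000000) = 28.58
n ≥ 29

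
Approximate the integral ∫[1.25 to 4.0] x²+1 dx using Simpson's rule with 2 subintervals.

f(x) = x²+1
a = 1.25, b = 4.0, n = 2
h = (b - a)/n = 1.375000

Simpson's rule: (h/3)[f(x₀) + 4f(x₁) + 2f(x₂) + ... + f(xₙ)]

x_0 = 1.2500, f(x_0) = 2.562500, coefficient = 1
x_1 = 2.6250, f(x_1) = 7.890625, coefficient = 4
x_2 = 4.0000, f(x_2) = 17.000000, coefficient = 1

I ≈ (1.375000/3) × 51.125000 = 23.432292
Exact value: 23.432292
Error: 0.000000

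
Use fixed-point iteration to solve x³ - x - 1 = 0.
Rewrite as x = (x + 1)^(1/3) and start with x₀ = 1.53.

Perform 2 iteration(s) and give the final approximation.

Equation: x³ - x - 1 = 0
Fixed-point form: x = (x + 1)^(1/3)
x₀ = 1.53

x_1 = g(1.530000) = 1.362616
x_2 = g(1.362616) = 1.331878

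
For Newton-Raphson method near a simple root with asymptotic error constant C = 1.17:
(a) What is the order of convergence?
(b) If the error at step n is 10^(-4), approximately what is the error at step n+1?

(a) Newton-Raphson has quadratic (order 2) convergence near simple roots.
    This means |e_{n+1}| ≈ C|e_n|².

(b) With |e_n| = 10^(-4) and C = 1.17:
    |e_{n+1}| ≈ 1.17 × (10^(-4))² = 1.17 × 10^(-8)

(a) 2 (quadratic); (b) |e_{n+1}| ≈ 1.170e-08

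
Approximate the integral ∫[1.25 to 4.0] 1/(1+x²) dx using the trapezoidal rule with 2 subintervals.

f(x) = 1/(1+x²)
a = 1.25, b = 4.0, n = 2
h = (b - a)/n = 1.375000

Trapezoidal rule: (h/2)[f(x₀) + 2f(x₁) + 2f(x₂) + ... + f(xₙ)]

x_0 = 1.2500, f(x_0) = 0.390244, coefficient = 1
x_1 = 2.6250, f(x_1) = 0.126733, coefficient = 2
x_2 = 4.0000, f(x_2) = 0.058824, coefficient = 1

I ≈ (1.375000/2) × 0.702533 = 0.482991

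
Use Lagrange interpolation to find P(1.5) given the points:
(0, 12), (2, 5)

Lagrange interpolation formula:
P(x) = Σ yᵢ × Lᵢ(x)
where Lᵢ(x) = Π_{j≠i} (x - xⱼ)/(xᵢ - xⱼ)

L_0(1.5) = (1.5 - 2)/(0 - 2) = 0.250000
L_1(1.5) = (1.5 - 0)/(2 - 0) = 0.750000

P(1.5) = 12×L_0(1.5) + 5×L_1(1.5)
P(1.5) = 6.750000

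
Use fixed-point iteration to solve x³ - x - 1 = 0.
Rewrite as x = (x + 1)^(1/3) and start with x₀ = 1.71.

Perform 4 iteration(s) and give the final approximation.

Equation: x³ - x - 1 = 0
Fixed-point form: x = (x + 1)^(1/3)
x₀ = 1.71

x_1 = g(1.710000) = 1.394194
x_2 = g(1.394194) = 1.337785
x_3 = g(1.337785) = 1.327195
x_4 = g(1.327195) = 1.325188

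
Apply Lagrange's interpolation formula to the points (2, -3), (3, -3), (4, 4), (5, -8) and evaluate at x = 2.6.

Lagrange interpolation formula:
P(x) = Σ yᵢ × Lᵢ(x)
where Lᵢ(x) = Π_{j≠i} (x - xⱼ)/(xᵢ - xⱼ)

L_0(2.6) = (2.6 - 3)/(2 - 3) × (2.6 - 4)/(2 - 4) × (2.6 - 5)/(2 - 5) = 0.224000
L_1(2.6) = (2.6 - 2)/(3 - 2) × (2.6 - 4)/(3 - 4) × (2.6 - 5)/(3 - 5) = 1.008000
L_2(2.6) = (2.6 - 2)/(4 - 2) × (2.6 - 3)/(4 - 3) × (2.6 - 5)/(4 - 5) = -0.288000
L_3(2.6) = (2.6 - 2)/(5 - 2) × (2.6 - 3)/(5 - 3) × (2.6 - 4)/(5 - 4) = 0.056000

P(2.6) = (-3)×L_0(2.6) + (-3)×L_1(2.6) + 4×L_2(2.6) + (-8)×L_3(2.6)
P(2.6) = -5.296000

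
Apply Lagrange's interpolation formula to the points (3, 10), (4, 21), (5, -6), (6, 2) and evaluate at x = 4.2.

Lagrange interpolation formula:
P(x) = Σ yᵢ × Lᵢ(x)
where Lᵢ(x) = Π_{j≠i} (x - xⱼ)/(xᵢ - xⱼ)

L_0(4.2) = (4.2 - 4)/(3 - 4) × (4.2 - 5)/(3 - 5) × (4.2 - 6)/(3 - 6) = -0.048000
L_1(4.2) = (4.2 - 3)/(4 - 3) × (4.2 - 5)/(4 - 5) × (4.2 - 6)/(4 - 6) = 0.864000
L_2(4.2) = (4.2 - 3)/(5 - 3) × (4.2 - 4)/(5 - 4) × (4.2 - 6)/(5 - 6) = 0.216000
L_3(4.2) = (4.2 - 3)/(6 - 3) × (4.2 - 4)/(6 - 4) × (4.2 - 5)/(6 - 5) = -0.032000

P(4.2) = 10×L_0(4.2) + 21×L_1(4.2) + (-6)×L_2(4.2) + 2×L_3(4.2)
P(4.2) = 16.304000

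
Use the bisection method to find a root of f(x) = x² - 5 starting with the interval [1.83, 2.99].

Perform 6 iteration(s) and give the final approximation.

f(x) = x² - 5
Initial interval: [1.83, 2.99]

Iteration 1:
  c_1 = (1.830000 + 2.990000)/2 = 2.410000
  f(c_1) = f(2.410000) = 0.808100
  f(a) × f(c) < 0, new interval: [1.830000, 2.410000]
Iteration 2:
  c_2 = (1.830000 + 2.410000)/2 = 2.120000
  f(c_2) = f(2.120000) = -0.505600
  f(a) × f(c) ≥ 0, new interval: [2.120000, 2.410000]
Iteration 3:
  c_3 = (2.120000 + 2.410000)/2 = 2.265000
  f(c_3) = f(2.265000) = 0.130225
  f(a) × f(c) < 0, new interval: [2.120000, 2.265000]
Iteration 4:
  c_4 = (2.120000 + 2.265000)/2 = 2.192500
  f(c_4) = f(2.192500) = -0.192944
  f(a) × f(c) ≥ 0, new interval: [2.192500, 2.265000]
Iteration 5:
  c_5 = (2.192500 + 2.265000)/2 = 2.228750
  f(c_5) = f(2.228750) = -0.032673
  f(a) × f(c) ≥ 0, new interval: [2.228750, 2.265000]
Iteration 6:
  c_6 = (2.228750 + 2.265000)/2 = 2.246875
  f(c_6) = f(2.246875) = 0.048447
  f(a) × f(c) < 0, new interval: [2.228750, 2.246875]

After 6 iteration(s), the approximation is c_6 = 2.246875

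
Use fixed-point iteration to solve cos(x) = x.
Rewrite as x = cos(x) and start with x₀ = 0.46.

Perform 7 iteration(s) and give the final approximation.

Equation: cos(x) = x
Fixed-point form: x = cos(x)
x₀ = 0.46

x_1 = g(0.460000) = 0.896052
x_2 = g(0.896052) = 0.624697
x_3 = g(0.624697) = 0.811140
x_4 = g(0.811140) = 0.688672
x_5 = g(0.688672) = 0.772091
x_6 = g(0.772091) = 0.716454
x_7 = g(0.716454) = 0.754139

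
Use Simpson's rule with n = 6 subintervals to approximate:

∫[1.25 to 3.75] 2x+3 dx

f(x) = 2x+3
a = 1.25, b = 3.75, n = 6
h = (b - a)/n = 0.416667

Simpson's rule: (h/3)[f(x₀) + 4f(x₁) + 2f(x₂) + ... + f(xₙ)]

x_0 = 1.2500, f(x_0) = 5.500000, coefficient = 1
x_1 = 1.6667, f(x_1) = 6.333333, coefficient = 4
x_2 = 2.0833, f(x_2) = 7.166667, coefficient = 2
x_3 = 2.5000, f(x_3) = 8.000000, coefficient = 4
x_4 = 2.9167, f(x_4) = 8.833333, coefficient = 2
x_5 = 3.3333, f(x_5) = 9.666667, coefficient = 4
x_6 = 3.7500, f(x_6) = 10.500000, coefficient = 1

I ≈ (0.416667/3) × 144.000000 = 20.000000
Exact value: 20.000000
Error: 0.000000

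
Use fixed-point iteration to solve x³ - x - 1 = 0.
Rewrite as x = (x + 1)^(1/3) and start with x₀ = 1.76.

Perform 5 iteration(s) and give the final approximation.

Equation: x³ - x - 1 = 0
Fixed-point form: x = (x + 1)^(1/3)
x₀ = 1.76

x_1 = g(1.760000) = 1.402716
x_2 = g(1.402716) = 1.339371
x_3 = g(1.339371) = 1.327495
x_4 = g(1.327495) = 1.325245
x_5 = g(1.325245) = 1.324818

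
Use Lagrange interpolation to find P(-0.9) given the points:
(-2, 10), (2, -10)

Lagrange interpolation formula:
P(x) = Σ yᵢ × Lᵢ(x)
where Lᵢ(x) = Π_{j≠i} (x - xⱼ)/(xᵢ - xⱼ)

L_0(-0.9) = (-0.9 - 2)/(-2 - 2) = 0.725000
L_1(-0.9) = (-0.9 - (-2))/(2 - (-2)) = 0.275000

P(-0.9) = 10×L_0(-0.9) + (-10)×L_1(-0.9)
P(-0.9) = 4.500000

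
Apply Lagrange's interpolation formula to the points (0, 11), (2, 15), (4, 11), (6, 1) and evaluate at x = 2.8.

Lagrange interpolation formula:
P(x) = Σ yᵢ × Lᵢ(x)
where Lᵢ(x) = Π_{j≠i} (x - xⱼ)/(xᵢ - xⱼ)

L_0(2.8) = (2.8 - 2)/(0 - 2) × (2.8 - 4)/(0 - 4) × (2.8 - 6)/(0 - 6) = -0.064000
L_1(2.8) = (2.8 - 0)/(2 - 0) × (2.8 - 4)/(2 - 4) × (2.8 - 6)/(2 - 6) = 0.672000
L_2(2.8) = (2.8 - 0)/(4 - 0) × (2.8 - 2)/(4 - 2) × (2.8 - 6)/(4 - 6) = 0.448000
L_3(2.8) = (2.8 - 0)/(6 - 0) × (2.8 - 2)/(6 - 2) × (2.8 - 4)/(6 - 4) = -0.056000

P(2.8) = 11×L_0(2.8) + 15×L_1(2.8) + 11×L_2(2.8) + 1×L_3(2.8)
P(2.8) = 14.248000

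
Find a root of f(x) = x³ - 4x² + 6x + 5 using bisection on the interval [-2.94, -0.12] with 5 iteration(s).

f(x) = x³ - 4x² + 6x + 5
Initial interval: [-2.94, -0.12]

Iteration 1:
  c_1 = (-2.940000 + (-0.120000))/2 = -1.530000
  f(c_1) = f(-1.530000) = -17.125177
  f(a) × f(c) ≥ 0, new interval: [-1.530000, -0.120000]
Iteration 2:
  c_2 = (-1.530000 + (-0.120000))/2 = -0.825000
  f(c_2) = f(-0.825000) = -3.234016
  f(a) × f(c) ≥ 0, new interval: [-0.825000, -0.120000]
Iteration 3:
  c_3 = (-0.825000 + (-0.120000))/2 = -0.472500
  f(c_3) = f(-0.472500) = 1.166486
  f(a) × f(c) < 0, new interval: [-0.825000, -0.472500]
Iteration 4:
  c_4 = (-0.825000 + (-0.472500))/2 = -0.648750
  f(c_4) = f(-0.648750) = -0.849050
  f(a) × f(c) ≥ 0, new interval: [-0.648750, -0.472500]
Iteration 5:
  c_5 = (-0.648750 + (-0.472500))/2 = -0.560625
  f(c_5) = f(-0.560625) = 0.202844
  f(a) × f(c) < 0, new interval: [-0.648750, -0.560625]

After 5 iteration(s), the approximation is c_5 = -0.560625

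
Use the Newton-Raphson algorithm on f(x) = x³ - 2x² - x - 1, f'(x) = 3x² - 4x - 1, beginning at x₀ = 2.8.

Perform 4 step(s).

f(x) = x³ - 2x² - x - 1
f'(x) = 3x² - 4x - 1
x₀ = 2.8

Newton-Raphson formula: x_{n+1} = x_n - f(x_n)/f'(x_n)

Iteration 1:
  f(2.800000) = 2.472000
  f'(2.800000) = 11.320000
  x_1 = 2.800000 - 2.472000/11.320000 = 2.581625
Iteration 2:
  f(2.581625) = 0.294786
  f'(2.581625) = 8.667868
  x_2 = 2.581625 - 0.294786/8.667868 = 2.547616
Iteration 3:
  f(2.547616) = 0.006605
  f'(2.547616) = 8.280582
  x_3 = 2.547616 - 0.006605/8.280582 = 2.546819
Iteration 4:
  f(2.546819) = 0.000004
  f'(2.546819) = 8.271582
  x_4 = 2.546819 - 0.000004/8.271582 = 2.546818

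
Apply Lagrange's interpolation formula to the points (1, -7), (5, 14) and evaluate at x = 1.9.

Lagrange interpolation formula:
P(x) = Σ yᵢ × Lᵢ(x)
where Lᵢ(x) = Π_{j≠i} (x - xⱼ)/(xᵢ - xⱼ)

L_0(1.9) = (1.9 - 5)/(1 - 5) = 0.775000
L_1(1.9) = (1.9 - 1)/(5 - 1) = 0.225000

P(1.9) = (-7)×L_0(1.9) + 14×L_1(1.9)
P(1.9) = -2.275000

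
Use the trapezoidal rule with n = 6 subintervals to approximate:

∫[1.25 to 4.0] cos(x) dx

f(x) = cos(x)
a = 1.25, b = 4.0, n = 6
h = (b - a)/n = 0.458333

Trapezoidal rule: (h/2)[f(x₀) + 2f(x₁) + 2f(x₂) + ... + f(xₙ)]

x_0 = 1.2500, f(x_0) = 0.315322, coefficient = 1
x_1 = 1.7083, f(x_1) = -0.137104, coefficient = 2
x_2 = 2.1667, f(x_2) = -0.561229, coefficient = 2
x_3 = 2.6250, f(x_3) = -0.869507, coefficient = 2
x_4 = 3.0833, f(x_4) = -0.998303, coefficient = 2
x_5 = 3.5417, f(x_5) = -0.921032, coefficient = 2
x_6 = 4.0000, f(x_6) = -0.653644, coefficient = 1

I ≈ (0.458333/2) × -7.312673 = -1.675821
Exact value: -1.705787
Error: 0.029966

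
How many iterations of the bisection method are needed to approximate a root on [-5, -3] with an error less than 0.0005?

We need (b-a)/2^n ≤ 0.0005
(-3 - (-5))/2^n ≤ 0.0005
2/2^n ≤ 0.0005
2^n ≥ 4000
n ≥ log₂(4000) = 11.97
n ≥ 12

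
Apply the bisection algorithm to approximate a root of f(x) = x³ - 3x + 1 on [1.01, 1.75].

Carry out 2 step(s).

f(x) = x³ - 3x + 1
Initial interval: [1.01, 1.75]

Iteration 1:
  c_1 = (1.010000 + 1.750000)/2 = 1.380000
  f(c_1) = f(1.380000) = -0.511928
  f(a) × f(c) ≥ 0, new interval: [1.380000, 1.750000]
Iteration 2:
  c_2 = (1.380000 + 1.750000)/2 = 1.565000
  f(c_2) = f(1.565000) = 0.138037
  f(a) × f(c) < 0, new interval: [1.380000, 1.565000]

After 2 iteration(s), the approximation is c_2 = 1.565000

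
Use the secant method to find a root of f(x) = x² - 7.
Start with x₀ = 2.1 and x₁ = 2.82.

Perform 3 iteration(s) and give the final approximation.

f(x) = x² - 7
x₀ = 2.1, x₁ = 2.82

Secant formula: x_{n+1} = x_n - f(x_n)(x_n - x_{n-1})/(f(x_n) - f(x_{n-1}))

Iteration 1:
  f(2.100000) = -2.590000
  f(2.820000) = 0.952400
  x_2 = 2.820000 - 0.952400×(2.820000 - 2.100000)/(0.952400 - (-2.590000))
       = 2.626423
Iteration 2:
  f(2.820000) = 0.952400
  f(2.626423) = -0.101903
  x_3 = 2.626423 - (-0.101903)×(2.626423 - 2.820000)/(-0.101903 - 0.952400)
       = 2.645133
Iteration 3:
  f(2.626423) = -0.101903
  f(2.645133) = -0.003272
  x_4 = 2.645133 - (-0.003272)×(2.645133 - 2.626423)/(-0.003272 - (-0.101903))
       = 2.645754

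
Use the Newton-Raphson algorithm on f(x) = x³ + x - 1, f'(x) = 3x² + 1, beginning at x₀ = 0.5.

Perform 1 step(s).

f(x) = x³ + x - 1
f'(x) = 3x² + 1
x₀ = 0.5

Newton-Raphson formula: x_{n+1} = x_n - f(x_n)/f'(x_n)

Iteration 1:
  f(0.500000) = -0.375000
  f'(0.500000) = 1.750000
  x_1 = 0.500000 - (-0.375000)/1.750000 = 0.714286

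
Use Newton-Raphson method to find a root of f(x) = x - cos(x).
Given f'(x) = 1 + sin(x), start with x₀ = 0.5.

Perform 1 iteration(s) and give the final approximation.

f(x) = x - cos(x)
f'(x) = 1 + sin(x)
x₀ = 0.5

Newton-Raphson formula: x_{n+1} = x_n - f(x_n)/f'(x_n)

Iteration 1:
  f(0.500000) = -0.377583
  f'(0.500000) = 1.479426
  x_1 = 0.500000 - (-0.377583)/1.479426 = 0.755222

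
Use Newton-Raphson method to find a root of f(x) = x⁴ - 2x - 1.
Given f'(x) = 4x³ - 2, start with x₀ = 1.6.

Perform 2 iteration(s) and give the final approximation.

f(x) = x⁴ - 2x - 1
f'(x) = 4x³ - 2
x₀ = 1.6

Newton-Raphson formula: x_{n+1} = x_n - f(x_n)/f'(x_n)

Iteration 1:
  f(1.600000) = 2.353600
  f'(1.600000) = 14.384000
  x_1 = 1.600000 - 2.353600/14.384000 = 1.436374
Iteration 2:
  f(1.436374) = 0.383921
  f'(1.436374) = 9.853930
  x_2 = 1.436374 - 0.383921/9.853930 = 1.397413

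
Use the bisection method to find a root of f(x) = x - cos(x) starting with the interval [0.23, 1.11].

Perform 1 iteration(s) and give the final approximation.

f(x) = x - cos(x)
Initial interval: [0.23, 1.11]

Iteration 1:
  c_1 = (0.230000 + 1.110000)/2 = 0.670000
  f(c_1) = f(0.670000) = -0.113822
  f(a) × f(c) ≥ 0, new interval: [0.670000, 1.110000]

After 1 iteration(s), the approximation is c_1 = 0.670000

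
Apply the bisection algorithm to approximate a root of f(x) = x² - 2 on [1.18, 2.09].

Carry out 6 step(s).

f(x) = x² - 2
Initial interval: [1.18, 2.09]

Iteration 1:
  c_1 = (1.180000 + 2.090000)/2 = 1.635000
  f(c_1) = f(1.635000) = 0.673225
  f(a) × f(c) < 0, new interval: [1.180000, 1.635000]
Iteration 2:
  c_2 = (1.180000 + 1.635000)/2 = 1.407500
  f(c_2) = f(1.407500) = -0.018944
  f(a) × f(c) ≥ 0, new interval: [1.407500, 1.635000]
Iteration 3:
  c_3 = (1.407500 + 1.635000)/2 = 1.521250
  f(c_3) = f(1.521250) = 0.314202
  f(a) × f(c) < 0, new interval: [1.407500, 1.521250]
Iteration 4:
  c_4 = (1.407500 + 1.521250)/2 = 1.464375
  f(c_4) = f(1.464375) = 0.144394
  f(a) × f(c) < 0, new interval: [1.407500, 1.464375]
Iteration 5:
  c_5 = (1.407500 + 1.464375)/2 = 1.435937
  f(c_5) = f(1.435937) = 0.061917
  f(a) × f(c) < 0, new interval: [1.407500, 1.435937]
Iteration 6:
  c_6 = (1.407500 + 1.435937)/2 = 1.421719
  f(c_6) = f(1.421719) = 0.021284
  f(a) × f(c) < 0, new interval: [1.407500, 1.421719]

After 6 iteration(s), the approximation is c_6 = 1.421719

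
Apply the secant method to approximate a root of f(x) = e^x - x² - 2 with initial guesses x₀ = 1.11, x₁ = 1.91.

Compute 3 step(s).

f(x) = e^x - x² - 2
x₀ = 1.11, x₁ = 1.91

Secant formula: x_{n+1} = x_n - f(x_n)(x_n - x_{n-1})/(f(x_n) - f(x_{n-1}))

Iteration 1:
  f(1.110000) = -0.197742
  f(1.910000) = 1.104989
  x_2 = 1.910000 - 1.104989×(1.910000 - 1.110000)/(1.104989 - (-0.197742))
       = 1.231432
Iteration 2:
  f(1.910000) = 1.104989
  f(1.231432) = -0.090292
  x_3 = 1.231432 - (-0.090292)×(1.231432 - 1.910000)/(-0.090292 - 1.104989)
       = 1.282692
Iteration 3:
  f(1.231432) = -0.090292
  f(1.282692) = -0.038964
  x_4 = 1.282692 - (-0.038964)×(1.282692 - 1.231432)/(-0.038964 - (-0.090292))
       = 1.321604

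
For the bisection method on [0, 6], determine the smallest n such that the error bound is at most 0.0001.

We need (b-a)/2^n ≤ 0.0001
(6 - 0)/2^n ≤ 0.0001
6/2^n ≤ 0.0001
2^n ≥ 60000
n ≥ log₂(60000) = 15.87
n ≥ 16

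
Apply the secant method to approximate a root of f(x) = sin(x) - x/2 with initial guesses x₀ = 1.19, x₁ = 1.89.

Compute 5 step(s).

f(x) = sin(x) - x/2
x₀ = 1.19, x₁ = 1.89

Secant formula: x_{n+1} = x_n - f(x_n)(x_n - x_{n-1})/(f(x_n) - f(x_{n-1}))

Iteration 1:
  f(1.190000) = 0.333369
  f(1.890000) = 0.004486
  x_2 = 1.890000 - 0.004486×(1.890000 - 1.190000)/(0.004486 - 0.333369)
       = 1.899547
Iteration 2:
  f(1.890000) = 0.004486
  f(1.899547) = -0.003327
  x_3 = 1.899547 - (-0.003327)×(1.899547 - 1.890000)/(-0.003327 - 0.004486)
       = 1.895481
Iteration 3:
  f(1.899547) = -0.003327
  f(1.895481) = 0.000011
  x_4 = 1.895481 - 0.000011×(1.895481 - 1.899547)/(0.000011 - (-0.003327))
       = 1.895494
Iteration 4:
  f(1.895481) = 0.000011
  f(1.895494) = 0.000000
  x_5 = 1.895494 - 0.000000×(1.895494 - 1.895481)/(0.000000 - 0.000011)
       = 1.895494
Iteration 5:
  f(1.895494) = 0.000000
  f(1.895494) = 0.000000
  x_6 = 1.895494 - 0.000000×(1.895494 - 1.895494)/(0.000000 - 0.000000)
       = 1.895494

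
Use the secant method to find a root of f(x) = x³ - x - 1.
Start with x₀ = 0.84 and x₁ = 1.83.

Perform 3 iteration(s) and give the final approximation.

f(x) = x³ - x - 1
x₀ = 0.84, x₁ = 1.83

Secant formula: x_{n+1} = x_n - f(x_n)(x_n - x_{n-1})/(f(x_n) - f(x_{n-1}))

Iteration 1:
  f(0.840000) = -1.247296
  f(1.830000) = 3.298487
  x_2 = 1.830000 - 3.298487×(1.830000 - 0.840000)/(3.298487 - (-1.247296))
       = 1.111641
Iteration 2:
  f(1.830000) = 3.298487
  f(1.111641) = -0.737934
  x_3 = 1.111641 - (-0.737934)×(1.111641 - 1.830000)/(-0.737934 - 3.298487)
       = 1.242971
Iteration 3:
  f(1.111641) = -0.737934
  f(1.242971) = -0.322610
  x_4 = 1.242971 - (-0.322610)×(1.242971 - 1.111641)/(-0.322610 - (-0.737934))
       = 1.344983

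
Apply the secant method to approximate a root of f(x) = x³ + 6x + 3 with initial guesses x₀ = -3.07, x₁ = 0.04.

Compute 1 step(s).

f(x) = x³ + 6x + 3
x₀ = -3.07, x₁ = 0.04

Secant formula: x_{n+1} = x_n - f(x_n)(x_n - x_{n-1})/(f(x_n) - f(x_{n-1}))

Iteration 1:
  f(-3.070000) = -44.354443
  f(0.040000) = 3.240064
  x_2 = 0.040000 - 3.240064×(0.040000 - (-3.070000))/(3.240064 - (-44.354443))
       = -0.171718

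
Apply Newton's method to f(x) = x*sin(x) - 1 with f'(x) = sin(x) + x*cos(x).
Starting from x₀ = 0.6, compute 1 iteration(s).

f(x) = x*sin(x) - 1
f'(x) = sin(x) + x*cos(x)
x₀ = 0.6

Newton-Raphson formula: x_{n+1} = x_n - f(x_n)/f'(x_n)

Iteration 1:
  f(0.600000) = -0.661215
  f'(0.600000) = 1.059844
  x_1 = 0.600000 - (-0.661215)/1.059844 = 1.223879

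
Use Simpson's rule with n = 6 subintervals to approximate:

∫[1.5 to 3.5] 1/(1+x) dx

f(x) = 1/(1+x)
a = 1.5, b = 3.5, n = 6
h = (b - a)/n = 0.333333

Simpson's rule: (h/3)[f(x₀) + 4f(x₁) + 2f(x₂) + ... + f(xₙ)]

x_0 = 1.5000, f(x_0) = 0.400000, coefficient = 1
x_1 = 1.8333, f(x_1) = 0.352941, coefficient = 4
x_2 = 2.1667, f(x_2) = 0.315789, coefficient = 2
x_3 = 2.5000, f(x_3) = 0.285714, coefficient = 4
x_4 = 2.8333, f(x_4) = 0.260870, coefficient = 2
x_5 = 3.1667, f(x_5) = 0.240000, coefficient = 4
x_6 = 3.5000, f(x_6) = 0.222222, coefficient = 1

I ≈ (0.333333/3) × 5.290162 = 0.587796
Exact value: 0.587787
Error: 0.000009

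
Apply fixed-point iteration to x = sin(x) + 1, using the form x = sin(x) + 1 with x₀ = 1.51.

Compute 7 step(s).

Equation: x = sin(x) + 1
Fixed-point form: x = sin(x) + 1
x₀ = 1.51

x_1 = g(1.510000) = 1.998152
x_2 = g(1.998152) = 1.910065
x_3 = g(1.910065) = 1.942998
x_4 = g(1.942998) = 1.931529
x_5 = g(1.931529) = 1.935639
x_6 = g(1.935639) = 1.934180
x_7 = g(1.934180) = 1.934699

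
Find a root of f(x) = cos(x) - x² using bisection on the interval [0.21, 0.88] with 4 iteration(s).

f(x) = cos(x) - x²
Initial interval: [0.21, 0.88]

Iteration 1:
  c_1 = (0.210000 + 0.880000)/2 = 0.545000
  f(c_1) = f(0.545000) = 0.558102
  f(a) × f(c) ≥ 0, new interval: [0.545000, 0.880000]
Iteration 2:
  c_2 = (0.545000 + 0.880000)/2 = 0.712500
  f(c_2) = f(0.712500) = 0.249074
  f(a) × f(c) ≥ 0, new interval: [0.712500, 0.880000]
Iteration 3:
  c_3 = (0.712500 + 0.880000)/2 = 0.796250
  f(c_3) = f(0.796250) = 0.065378
  f(a) × f(c) ≥ 0, new interval: [0.796250, 0.880000]
Iteration 4:
  c_4 = (0.796250 + 0.880000)/2 = 0.838125
  f(c_4) = f(0.838125) = -0.033596
  f(a) × f(c) < 0, new interval: [0.796250, 0.838125]

After 4 iteration(s), the approximation is c_4 = 0.838125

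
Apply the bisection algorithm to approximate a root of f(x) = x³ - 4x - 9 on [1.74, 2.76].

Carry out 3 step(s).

f(x) = x³ - 4x - 9
Initial interval: [1.74, 2.76]

Iteration 1:
  c_1 = (1.740000 + 2.760000)/2 = 2.250000
  f(c_1) = f(2.250000) = -6.609375
  f(a) × f(c) ≥ 0, new interval: [2.250000, 2.760000]
Iteration 2:
  c_2 = (2.250000 + 2.760000)/2 = 2.505000
  f(c_2) = f(2.505000) = -3.301062
  f(a) × f(c) ≥ 0, new interval: [2.505000, 2.760000]
Iteration 3:
  c_3 = (2.505000 + 2.760000)/2 = 2.632500
  f(c_3) = f(2.632500) = -1.286627
  f(a) × f(c) ≥ 0, new interval: [2.632500, 2.760000]

After 3 iteration(s), the approximation is c_3 = 2.632500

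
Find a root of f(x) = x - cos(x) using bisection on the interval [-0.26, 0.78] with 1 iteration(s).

f(x) = x - cos(x)
Initial interval: [-0.26, 0.78]

Iteration 1:
  c_1 = (-0.260000 + 0.780000)/2 = 0.260000
  f(c_1) = f(0.260000) = -0.706390
  f(a) × f(c) ≥ 0, new interval: [0.260000, 0.780000]

After 1 iteration(s), the approximation is c_1 = 0.260000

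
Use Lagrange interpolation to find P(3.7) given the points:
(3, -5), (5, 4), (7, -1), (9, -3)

Lagrange interpolation formula:
P(x) = Σ yᵢ × Lᵢ(x)
where Lᵢ(x) = Π_{j≠i} (x - xⱼ)/(xᵢ - xⱼ)

L_0(3.7) = (3.7 - 5)/(3 - 5) × (3.7 - 7)/(3 - 7) × (3.7 - 9)/(3 - 9) = 0.473687
L_1(3.7) = (3.7 - 3)/(5 - 3) × (3.7 - 7)/(5 - 7) × (3.7 - 9)/(5 - 9) = 0.765188
L_2(3.7) = (3.7 - 3)/(7 - 3) × (3.7 - 5)/(7 - 5) × (3.7 - 9)/(7 - 9) = -0.301438
L_3(3.7) = (3.7 - 3)/(9 - 3) × (3.7 - 5)/(9 - 5) × (3.7 - 7)/(9 - 7) = 0.062562

P(3.7) = (-5)×L_0(3.7) + 4×L_1(3.7) + (-1)×L_2(3.7) + (-3)×L_3(3.7)
P(3.7) = 0.806063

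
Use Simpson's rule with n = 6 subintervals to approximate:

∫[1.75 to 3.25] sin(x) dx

f(x) = sin(x)
a = 1.75, b = 3.25, n = 6
h = (b - a)/n = 0.250000

Simpson's rule: (h/3)[f(x₀) + 4f(x₁) + 2f(x₂) + ... + f(xₙ)]

x_0 = 1.7500, f(x_0) = 0.983986, coefficient = 1
x_1 = 2.0000, f(x_1) = 0.909297, coefficient = 4
x_2 = 2.2500, f(x_2) = 0.778073, coefficient = 2
x_3 = 2.5000, f(x_3) = 0.598472, coefficient = 4
x_4 = 2.7500, f(x_4) = 0.381661, coefficient = 2
x_5 = 3.0000, f(x_5) = 0.141120, coefficient = 4
x_6 = 3.2500, f(x_6) = -0.108195, coefficient = 1

I ≈ (0.250000/3) × 9.790818 = 0.815901
Exact value: 0.815884
Error: 0.000018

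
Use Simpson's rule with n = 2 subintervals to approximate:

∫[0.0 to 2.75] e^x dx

f(x) = e^x
a = 0.0, b = 2.75, n = 2
h = (b - a)/n = 1.375000

Simpson's rule: (h/3)[f(x₀) + 4f(x₁) + 2f(x₂) + ... + f(xₙ)]

x_0 = 0.0000, f(x_0) = 1.000000, coefficient = 1
x_1 = 1.3750, f(x_1) = 3.955077, coefficient = 4
x_2 = 2.7500, f(x_2) = 15.642632, coefficient = 1

I ≈ (1.375000/3) × 32.462939 = 14.878847
Exact value: 14.642632
Error: 0.236215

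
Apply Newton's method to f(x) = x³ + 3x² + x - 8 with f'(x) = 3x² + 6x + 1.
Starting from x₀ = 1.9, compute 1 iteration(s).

f(x) = x³ + 3x² + x - 8
f'(x) = 3x² + 6x + 1
x₀ = 1.9

Newton-Raphson formula: x_{n+1} = x_n - f(x_n)/f'(x_n)

Iteration 1:
  f(1.900000) = 11.589000
  f'(1.900000) = 23.230000
  x_1 = 1.900000 - 11.589000/23.230000 = 1.401119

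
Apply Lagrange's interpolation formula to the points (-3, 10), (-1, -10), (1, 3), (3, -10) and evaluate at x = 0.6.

Lagrange interpolation formula:
P(x) = Σ yᵢ × Lᵢ(x)
where Lᵢ(x) = Π_{j≠i} (x - xⱼ)/(xᵢ - xⱼ)

L_0(0.6) = (0.6 - (-1))/(-3 - (-1)) × (0.6 - 1)/(-3 - 1) × (0.6 - 3)/(-3 - 3) = -0.032000
L_1(0.6) = (0.6 - (-3))/(-1 - (-3)) × (0.6 - 1)/(-1 - 1) × (0.6 - 3)/(-1 - 3) = 0.216000
L_2(0.6) = (0.6 - (-3))/(1 - (-3)) × (0.6 - (-1))/(1 - (-1)) × (0.6 - 3)/(1 - 3) = 0.864000
L_3(0.6) = (0.6 - (-3))/(3 - (-3)) × (0.6 - (-1))/(3 - (-1)) × (0.6 - 1)/(3 - 1) = -0.048000

P(0.6) = 10×L_0(0.6) + (-10)×L_1(0.6) + 3×L_2(0.6) + (-10)×L_3(0.6)
P(0.6) = 0.592000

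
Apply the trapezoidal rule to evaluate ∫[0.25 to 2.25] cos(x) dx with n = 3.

f(x) = cos(x)
a = 0.25, b = 2.25, n = 3
h = (b - a)/n = 0.666667

Trapezoidal rule: (h/2)[f(x₀) + 2f(x₁) + 2f(x₂) + ... + f(xₙ)]

x_0 = 0.2500, f(x_0) = 0.968912, coefficient = 1
x_1 = 0.9167, f(x_1) = 0.608469, coefficient = 2
x_2 = 1.5833, f(x_2) = -0.012537, coefficient = 2
x_3 = 2.2500, f(x_3) = -0.628174, coefficient = 1

I ≈ (0.666667/2) × 1.532603 = 0.510868
Exact value: 0.530669
Error: 0.019802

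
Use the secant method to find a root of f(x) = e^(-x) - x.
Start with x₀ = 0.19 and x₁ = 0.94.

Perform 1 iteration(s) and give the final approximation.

f(x) = e^(-x) - x
x₀ = 0.19, x₁ = 0.94

Secant formula: x_{n+1} = x_n - f(x_n)(x_n - x_{n-1})/(f(x_n) - f(x_{n-1}))

Iteration 1:
  f(0.190000) = 0.636959
  f(0.940000) = -0.549372
  x_2 = 0.940000 - (-0.549372)×(0.940000 - 0.190000)/(-0.549372 - 0.636959)
       = 0.592686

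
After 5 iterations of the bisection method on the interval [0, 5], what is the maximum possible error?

Bisection error bound: |error| ≤ (b-a)/2^n
|error| ≤ (5 - 0)/2^5 = 5/2^5
|error| ≤ 0.1562500000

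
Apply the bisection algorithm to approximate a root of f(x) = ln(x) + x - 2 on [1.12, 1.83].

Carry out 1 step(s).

f(x) = ln(x) + x - 2
Initial interval: [1.12, 1.83]

Iteration 1:
  c_1 = (1.120000 + 1.830000)/2 = 1.475000
  f(c_1) = f(1.475000) = -0.136342
  f(a) × f(c) ≥ 0, new interval: [1.475000, 1.830000]

After 1 iteration(s), the approximation is c_1 = 1.475000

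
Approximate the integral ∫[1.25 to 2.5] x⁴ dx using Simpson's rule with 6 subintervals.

f(x) = x⁴
a = 1.25, b = 2.5, n = 6
h = (b - a)/n = 0.208333

Simpson's rule: (h/3)[f(x₀) + 4f(x₁) + 2f(x₂) + ... + f(xₙ)]

x_0 = 1.2500, f(x_0) = 2.441406, coefficient = 1
x_1 = 1.4583, f(x_1) = 4.523006, coefficient = 4
x_2 = 1.6667, f(x_2) = 7.716049, coefficient = 2
x_3 = 1.8750, f(x_3) = 12.359619, coefficient = 4
x_4 = 2.0833, f(x_4) = 18.838011, coefficient = 2
x_5 = 2.2917, f(x_5) = 27.580732, coefficient = 4
x_6 = 2.5000, f(x_6) = 39.062500, coefficient = 1

I ≈ (0.208333/3) × 272.465459 = 18.921212
Exact value: 18.920898
Error: 0.000314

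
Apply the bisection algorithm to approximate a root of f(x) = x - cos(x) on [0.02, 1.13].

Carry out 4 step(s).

f(x) = x - cos(x)
Initial interval: [0.02, 1.13]

Iteration 1:
  c_1 = (0.020000 + 1.130000)/2 = 0.575000
  f(c_1) = f(0.575000) = -0.264192
  f(a) × f(c) ≥ 0, new interval: [0.575000, 1.130000]
Iteration 2:
  c_2 = (0.575000 + 1.130000)/2 = 0.852500
  f(c_2) = f(0.852500) = 0.194397
  f(a) × f(c) < 0, new interval: [0.575000, 0.852500]
Iteration 3:
  c_3 = (0.575000 + 0.852500)/2 = 0.713750
  f(c_3) = f(0.713750) = -0.042162
  f(a) × f(c) ≥ 0, new interval: [0.713750, 0.852500]
Iteration 4:
  c_4 = (0.713750 + 0.852500)/2 = 0.783125
  f(c_4) = f(0.783125) = 0.074413
  f(a) × f(c) < 0, new interval: [0.713750, 0.783125]

After 4 iteration(s), the approximation is c_4 = 0.783125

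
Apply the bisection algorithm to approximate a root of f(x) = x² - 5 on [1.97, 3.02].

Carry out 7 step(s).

f(x) = x² - 5
Initial interval: [1.97, 3.02]

Iteration 1:
  c_1 = (1.970000 + 3.020000)/2 = 2.495000
  f(c_1) = f(2.495000) = 1.225025
  f(a) × f(c) < 0, new interval: [1.970000, 2.495000]
Iteration 2:
  c_2 = (1.970000 + 2.495000)/2 = 2.232500
  f(c_2) = f(2.232500) = -0.015944
  f(a) × f(c) ≥ 0, new interval: [2.232500, 2.495000]
Iteration 3:
  c_3 = (2.232500 + 2.495000)/2 = 2.363750
  f(c_3) = f(2.363750) = 0.587314
  f(a) × f(c) < 0, new interval: [2.232500, 2.363750]
Iteration 4:
  c_4 = (2.232500 + 2.363750)/2 = 2.298125
  f(c_4) = f(2.298125) = 0.281379
  f(a) × f(c) < 0, new interval: [2.232500, 2.298125]
Iteration 5:
  c_5 = (2.232500 + 2.298125)/2 = 2.265312
  f(c_5) = f(2.265312) = 0.131641
  f(a) × f(c) < 0, new interval: [2.232500, 2.265312]
Iteration 6:
  c_6 = (2.232500 + 2.265312)/2 = 2.248906
  f(c_6) = f(2.248906) = 0.057579
  f(a) × f(c) < 0, new interval: [2.232500, 2.248906]
Iteration 7:
  c_7 = (2.232500 + 2.248906)/2 = 2.240703
  f(c_7) = f(2.240703) = 0.020750
  f(a) × f(c) < 0, new interval: [2.232500, 2.240703]

After 7 iteration(s), the approximation is c_7 = 2.240703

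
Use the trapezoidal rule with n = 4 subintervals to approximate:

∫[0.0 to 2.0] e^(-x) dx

f(x) = e^(-x)
a = 0.0, b = 2.0, n = 4
h = (b - a)/n = 0.500000

Trapezoidal rule: (h/2)[f(x₀) + 2f(x₁) + 2f(x₂) + ... + f(xₙ)]

x_0 = 0.0000, f(x_0) = 1.000000, coefficient = 1
x_1 = 0.5000, f(x_1) = 0.606531, coefficient = 2
x_2 = 1.0000, f(x_2) = 0.367879, coefficient = 2
x_3 = 1.5000, f(x_3) = 0.223130, coefficient = 2
x_4 = 2.0000, f(x_4) = 0.135335, coefficient = 1

I ≈ (0.500000/2) × 3.530416 = 0.882604
Exact value: 0.864665
Error: 0.017939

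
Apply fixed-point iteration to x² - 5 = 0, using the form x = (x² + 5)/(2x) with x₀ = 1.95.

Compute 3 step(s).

Equation: x² - 5 = 0
Fixed-point form: x = (x² + 5)/(2x)
x₀ = 1.95

x_1 = g(1.950000) = 2.257051
x_2 = g(2.257051) = 2.236166
x_3 = g(2.236166) = 2.236068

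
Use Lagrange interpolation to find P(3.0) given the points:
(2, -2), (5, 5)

Lagrange interpolation formula:
P(x) = Σ yᵢ × Lᵢ(x)
where Lᵢ(x) = Π_{j≠i} (x - xⱼ)/(xᵢ - xⱼ)

L_0(3.0) = (3.0 - 5)/(2 - 5) = 0.666667
L_1(3.0) = (3.0 - 2)/(5 - 2) = 0.333333

P(3.0) = (-2)×L_0(3.0) + 5×L_1(3.0)
P(3.0) = 0.333333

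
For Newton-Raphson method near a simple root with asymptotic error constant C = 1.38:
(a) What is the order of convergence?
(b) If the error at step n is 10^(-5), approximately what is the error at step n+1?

(a) Newton-Raphson has quadratic (order 2) convergence near simple roots.
    This means |e_{n+1}| ≈ C|e_n|².

(b) With |e_n| = 10^(-5) and C = 1.38:
    |e_{n+1}| ≈ 1.38 × (10^(-5))² = 1.38 × 10^(-10)

(a) 2 (quadratic); (b) |e_{n+1}| ≈ 1.380e-10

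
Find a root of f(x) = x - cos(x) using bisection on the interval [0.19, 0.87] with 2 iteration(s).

f(x) = x - cos(x)
Initial interval: [0.19, 0.87]

Iteration 1:
  c_1 = (0.190000 + 0.870000)/2 = 0.530000
  f(c_1) = f(0.530000) = -0.332807
  f(a) × f(c) ≥ 0, new interval: [0.530000, 0.870000]
Iteration 2:
  c_2 = (0.530000 + 0.870000)/2 = 0.700000
  f(c_2) = f(0.700000) = -0.064842
  f(a) × f(c) ≥ 0, new interval: [0.700000, 0.870000]

After 2 iteration(s), the approximation is c_2 = 0.700000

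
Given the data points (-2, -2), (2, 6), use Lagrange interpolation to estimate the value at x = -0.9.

Lagrange interpolation formula:
P(x) = Σ yᵢ × Lᵢ(x)
where Lᵢ(x) = Π_{j≠i} (x - xⱼ)/(xᵢ - xⱼ)

L_0(-0.9) = (-0.9 - 2)/(-2 - 2) = 0.725000
L_1(-0.9) = (-0.9 - (-2))/(2 - (-2)) = 0.275000

P(-0.9) = (-2)×L_0(-0.9) + 6×L_1(-0.9)
P(-0.9) = 0.200000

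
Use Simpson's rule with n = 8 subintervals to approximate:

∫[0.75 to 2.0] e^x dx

f(x) = e^x
a = 0.75, b = 2.0, n = 8
h = (b - a)/n = 0.156250

Simpson's rule: (h/3)[f(x₀) + 4f(x₁) + 2f(x₂) + ... + f(xₙ)]

x_0 = 0.7500, f(x_0) = 2.117000, coefficient = 1
x_1 = 0.9062, f(x_1) = 2.475024, coefficient = 4
x_2 = 1.0625, f(x_2) = 2.893596, coefficient = 2
x_3 = 1.2188, f(x_3) = 3.382956, coefficient = 4
x_4 = 1.3750, f(x_4) = 3.955077, coefficient = 2
x_5 = 1.5312, f(x_5) = 4.623953, coefficient = 4
x_6 = 1.6875, f(x_6) = 5.405949, coefficient = 2
x_7 = 1.8438, f(x_7) = 6.320195, coefficient = 4
x_8 = 2.0000, f(x_8) = 7.389056, coefficient = 1

I ≈ (0.156250/3) × 101.223811 = 5.272073
Exact value: 5.272056
Error: 0.000017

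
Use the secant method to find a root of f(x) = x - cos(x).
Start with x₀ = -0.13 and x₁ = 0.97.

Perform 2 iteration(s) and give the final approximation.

f(x) = x - cos(x)
x₀ = -0.13, x₁ = 0.97

Secant formula: x_{n+1} = x_n - f(x_n)(x_n - x_{n-1})/(f(x_n) - f(x_{n-1}))

Iteration 1:
  f(-0.130000) = -1.121562
  f(0.970000) = 0.404700
  x_2 = 0.970000 - 0.404700×(0.970000 - (-0.130000))/(0.404700 - (-1.121562))
       = 0.678326
Iteration 2:
  f(0.970000) = 0.404700
  f(0.678326) = -0.100298
  x_3 = 0.678326 - (-0.100298)×(0.678326 - 0.970000)/(-0.100298 - 0.404700)
       = 0.736256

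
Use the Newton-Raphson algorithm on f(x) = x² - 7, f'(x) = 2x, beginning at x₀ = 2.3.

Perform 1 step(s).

f(x) = x² - 7
f'(x) = 2x
x₀ = 2.3

Newton-Raphson formula: x_{n+1} = x_n - f(x_n)/f'(x_n)

Iteration 1:
  f(2.300000) = -1.710000
  f'(2.300000) = 4.600000
  x_1 = 2.300000 - (-1.710000)/4.600000 = 2.671739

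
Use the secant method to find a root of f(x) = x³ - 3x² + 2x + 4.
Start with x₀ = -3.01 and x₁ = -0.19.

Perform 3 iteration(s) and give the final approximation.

f(x) = x³ - 3x² + 2x + 4
x₀ = -3.01, x₁ = -0.19

Secant formula: x_{n+1} = x_n - f(x_n)(x_n - x_{n-1})/(f(x_n) - f(x_{n-1}))

Iteration 1:
  f(-3.010000) = -56.471201
  f(-0.190000) = 3.504841
  x_2 = -0.190000 - 3.504841×(-0.190000 - (-3.010000))/(3.504841 - (-56.471201))
       = -0.354793
Iteration 2:
  f(-0.190000) = 3.504841
  f(-0.354793) = 2.868118
  x_3 = -0.354793 - 2.868118×(-0.354793 - (-0.190000))/(2.868118 - 3.504841)
       = -1.097104
Iteration 3:
  f(-0.354793) = 2.868118
  f(-1.097104) = -3.125637
  x_4 = -1.097104 - (-3.125637)×(-1.097104 - (-0.354793))/(-3.125637 - 2.868118)
       = -0.710002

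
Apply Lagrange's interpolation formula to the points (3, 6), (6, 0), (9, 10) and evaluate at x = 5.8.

Lagrange interpolation formula:
P(x) = Σ yᵢ × Lᵢ(x)
where Lᵢ(x) = Π_{j≠i} (x - xⱼ)/(xᵢ - xⱼ)

L_0(5.8) = (5.8 - 6)/(3 - 6) × (5.8 - 9)/(3 - 9) = 0.035556
L_1(5.8) = (5.8 - 3)/(6 - 3) × (5.8 - 9)/(6 - 9) = 0.995556
L_2(5.8) = (5.8 - 3)/(9 - 3) × (5.8 - 6)/(9 - 6) = -0.031111

P(5.8) = 6×L_0(5.8) + 0×L_1(5.8) + 10×L_2(5.8)
P(5.8) = -0.097778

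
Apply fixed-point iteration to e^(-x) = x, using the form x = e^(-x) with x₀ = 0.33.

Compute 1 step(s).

Equation: e^(-x) = x
Fixed-point form: x = e^(-x)
x₀ = 0.33

x_1 = g(0.330000) = 0.718924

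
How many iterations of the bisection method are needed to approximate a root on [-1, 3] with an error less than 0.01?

We need (b-a)/2^n ≤ 0.01
(3 - (-1))/2^n ≤ 0.01
4/2^n ≤ 0.01
2^n ≥ 400
n ≥ log₂(400) = 8.64
n ≥ 9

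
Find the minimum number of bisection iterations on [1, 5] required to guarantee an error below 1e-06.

We need (b-a)/2^n ≤ 1e-06
(5 - 1)/2^n ≤ 1e-06
4/2^n ≤ 1e-06
2^n ≥ 4000000
n ≥ log₂(4000000) = 21.93
n ≥ 22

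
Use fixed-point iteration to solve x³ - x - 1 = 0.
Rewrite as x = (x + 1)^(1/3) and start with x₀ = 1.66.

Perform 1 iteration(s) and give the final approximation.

Equation: x³ - x - 1 = 0
Fixed-point form: x = (x + 1)^(1/3)
x₀ = 1.66

x_1 = g(1.660000) = 1.385566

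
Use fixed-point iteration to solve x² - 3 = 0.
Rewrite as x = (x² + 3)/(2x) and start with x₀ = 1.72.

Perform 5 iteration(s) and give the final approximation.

Equation: x² - 3 = 0
Fixed-point form: x = (x² + 3)/(2x)
x₀ = 1.72

x_1 = g(1.720000) = 1.732093
x_2 = g(1.732093) = 1.732051
x_3 = g(1.732051) = 1.732051
x_4 = g(1.732051) = 1.732051
x_5 = g(1.732051) = 1.732051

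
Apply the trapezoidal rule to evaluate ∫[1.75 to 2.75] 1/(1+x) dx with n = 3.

f(x) = 1/(1+x)
a = 1.75, b = 2.75, n = 3
h = (b - a)/n = 0.333333

Trapezoidal rule: (h/2)[f(x₀) + 2f(x₁) + 2f(x₂) + ... + f(xₙ)]

x_0 = 1.7500, f(x_0) = 0.363636, coefficient = 1
x_1 = 2.0833, f(x_1) = 0.324324, coefficient = 2
x_2 = 2.4167, f(x_2) = 0.292683, coefficient = 2
x_3 = 2.7500, f(x_3) = 0.266667, coefficient = 1

I ≈ (0.333333/2) × 1.864318 = 0.310720
Exact value: 0.310155
Error: 0.000565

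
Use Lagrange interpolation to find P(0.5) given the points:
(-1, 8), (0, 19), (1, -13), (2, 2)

Lagrange interpolation formula:
P(x) = Σ yᵢ × Lᵢ(x)
where Lᵢ(x) = Π_{j≠i} (x - xⱼ)/(xᵢ - xⱼ)

L_0(0.5) = (0.5 - 0)/(-1 - 0) × (0.5 - 1)/(-1 - 1) × (0.5 - 2)/(-1 - 2) = -0.062500
L_1(0.5) = (0.5 - (-1))/(0 - (-1)) × (0.5 - 1)/(0 - 1) × (0.5 - 2)/(0 - 2) = 0.562500
L_2(0.5) = (0.5 - (-1))/(1 - (-1)) × (0.5 - 0)/(1 - 0) × (0.5 - 2)/(1 - 2) = 0.562500
L_3(0.5) = (0.5 - (-1))/(2 - (-1)) × (0.5 - 0)/(2 - 0) × (0.5 - 1)/(2 - 1) = -0.062500

P(0.5) = 8×L_0(0.5) + 19×L_1(0.5) + (-13)×L_2(0.5) + 2×L_3(0.5)
P(0.5) = 2.750000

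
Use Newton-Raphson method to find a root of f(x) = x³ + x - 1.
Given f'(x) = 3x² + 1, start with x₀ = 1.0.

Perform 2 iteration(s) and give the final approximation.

f(x) = x³ + x - 1
f'(x) = 3x² + 1
x₀ = 1.0

Newton-Raphson formula: x_{n+1} = x_n - f(x_n)/f'(x_n)

Iteration 1:
  f(1.000000) = 1.000000
  f'(1.000000) = 4.000000
  x_1 = 1.000000 - 1.000000/4.000000 = 0.750000
Iteration 2:
  f(0.750000) = 0.171875
  f'(0.750000) = 2.687500
  x_2 = 0.750000 - 0.171875/2.687500 = 0.686047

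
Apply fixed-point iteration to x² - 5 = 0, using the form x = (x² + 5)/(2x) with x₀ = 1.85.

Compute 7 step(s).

Equation: x² - 5 = 0
Fixed-point form: x = (x² + 5)/(2x)
x₀ = 1.85

x_1 = g(1.850000) = 2.276351
x_2 = g(2.276351) = 2.236424
x_3 = g(2.236424) = 2.236068
x_4 = g(2.236068) = 2.236068
x_5 = g(2.236068) = 2.236068
x_6 = g(2.236068) = 2.236068
x_7 = g(2.236068) = 2.236068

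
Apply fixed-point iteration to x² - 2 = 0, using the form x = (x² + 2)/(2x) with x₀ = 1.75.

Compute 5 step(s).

Equation: x² - 2 = 0
Fixed-point form: x = (x² + 2)/(2x)
x₀ = 1.75

x_1 = g(1.750000) = 1.446429
x_2 = g(1.446429) = 1.414572
x_3 = g(1.414572) = 1.414214
x_4 = g(1.414214) = 1.414214
x_5 = g(1.414214) = 1.414214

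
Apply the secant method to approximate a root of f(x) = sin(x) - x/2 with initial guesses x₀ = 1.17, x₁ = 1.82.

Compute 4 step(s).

f(x) = sin(x) - x/2
x₀ = 1.17, x₁ = 1.82

Secant formula: x_{n+1} = x_n - f(x_n)(x_n - x_{n-1})/(f(x_n) - f(x_{n-1}))

Iteration 1:
  f(1.170000) = 0.335751
  f(1.820000) = 0.059109
  x_2 = 1.820000 - 0.059109×(1.820000 - 1.170000)/(0.059109 - 0.335751)
       = 1.958883
Iteration 2:
  f(1.820000) = 0.059109
  f(1.958883) = -0.053807
  x_3 = 1.958883 - (-0.053807)×(1.958883 - 1.820000)/(-0.053807 - 0.059109)
       = 1.892702
Iteration 3:
  f(1.958883) = -0.053807
  f(1.892702) = 0.002283
  x_4 = 1.892702 - 0.002283×(1.892702 - 1.958883)/(0.002283 - (-0.053807))
       = 1.895396
Iteration 4:
  f(1.892702) = 0.002283
  f(1.895396) = 0.000080
  x_5 = 1.895396 - 0.000080×(1.895396 - 1.892702)/(0.000080 - 0.002283)
       = 1.895494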